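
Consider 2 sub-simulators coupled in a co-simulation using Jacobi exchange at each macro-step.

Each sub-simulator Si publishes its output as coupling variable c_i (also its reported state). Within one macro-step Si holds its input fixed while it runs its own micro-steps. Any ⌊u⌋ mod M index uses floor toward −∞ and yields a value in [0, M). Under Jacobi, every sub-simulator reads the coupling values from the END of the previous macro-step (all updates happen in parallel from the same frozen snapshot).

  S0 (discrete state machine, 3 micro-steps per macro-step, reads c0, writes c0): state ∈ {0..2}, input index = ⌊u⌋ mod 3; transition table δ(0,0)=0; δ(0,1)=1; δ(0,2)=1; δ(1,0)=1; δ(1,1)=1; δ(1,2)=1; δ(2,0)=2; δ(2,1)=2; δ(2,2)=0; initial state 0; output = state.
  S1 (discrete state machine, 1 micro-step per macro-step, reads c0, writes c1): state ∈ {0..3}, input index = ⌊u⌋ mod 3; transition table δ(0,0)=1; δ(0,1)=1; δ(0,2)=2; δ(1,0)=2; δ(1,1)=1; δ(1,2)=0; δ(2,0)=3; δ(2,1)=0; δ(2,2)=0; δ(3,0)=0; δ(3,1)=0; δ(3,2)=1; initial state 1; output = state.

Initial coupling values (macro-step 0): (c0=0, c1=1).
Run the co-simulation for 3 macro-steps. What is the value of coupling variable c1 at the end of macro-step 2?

macro 1: S0 reads c0=0 → after 3×micro: 0; S1 reads c0=0 → after 1×micro: 2 ⇒ (c0=0, c1=2)
macro 2: S0 reads c0=0 → after 3×micro: 0; S1 reads c0=0 → after 1×micro: 3 ⇒ (c0=0, c1=3)
macro 3: S0 reads c0=0 → after 3×micro: 0; S1 reads c0=0 → after 1×micro: 0 ⇒ (c0=0, c1=0)

c1 at macro-step 2 = 3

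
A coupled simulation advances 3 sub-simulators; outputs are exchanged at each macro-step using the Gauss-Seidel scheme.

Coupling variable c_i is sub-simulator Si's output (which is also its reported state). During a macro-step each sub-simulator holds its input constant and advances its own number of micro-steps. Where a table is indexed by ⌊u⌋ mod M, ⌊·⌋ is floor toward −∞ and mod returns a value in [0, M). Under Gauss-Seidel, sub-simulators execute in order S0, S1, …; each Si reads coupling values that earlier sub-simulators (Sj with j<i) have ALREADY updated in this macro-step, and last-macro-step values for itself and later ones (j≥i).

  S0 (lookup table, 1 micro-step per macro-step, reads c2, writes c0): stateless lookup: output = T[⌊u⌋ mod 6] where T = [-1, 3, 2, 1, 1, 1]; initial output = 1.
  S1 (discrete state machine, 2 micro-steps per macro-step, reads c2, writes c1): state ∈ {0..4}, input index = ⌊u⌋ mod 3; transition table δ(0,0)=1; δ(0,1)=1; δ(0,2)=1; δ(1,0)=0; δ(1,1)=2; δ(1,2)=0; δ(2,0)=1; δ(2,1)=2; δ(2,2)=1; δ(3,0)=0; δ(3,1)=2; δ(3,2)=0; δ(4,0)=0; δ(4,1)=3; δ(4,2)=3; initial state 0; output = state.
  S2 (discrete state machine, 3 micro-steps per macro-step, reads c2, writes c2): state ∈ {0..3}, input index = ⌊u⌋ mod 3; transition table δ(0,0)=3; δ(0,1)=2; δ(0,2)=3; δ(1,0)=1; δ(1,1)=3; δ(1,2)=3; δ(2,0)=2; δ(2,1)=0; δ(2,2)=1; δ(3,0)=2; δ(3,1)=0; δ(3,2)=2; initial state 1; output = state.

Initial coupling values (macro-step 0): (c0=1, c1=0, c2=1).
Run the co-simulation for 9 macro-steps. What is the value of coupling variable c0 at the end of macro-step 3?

macro 1: S0 reads c2=1 → after 1×micro: 3; S1 reads c2=1 → after 2×micro: 2; S2 reads c2=1 → after 3×micro: 2 ⇒ (c0=3, c1=2, c2=2)
macro 2: S0 reads c2=2 → after 1×micro: 2; S1 reads c2=2 → after 2×micro: 0; S2 reads c2=2 → after 3×micro: 2 ⇒ (c0=2, c1=0, c2=2)
macro 3: S0 reads c2=2 → after 1×micro: 2; S1 reads c2=2 → after 2×micro: 0; S2 reads c2=2 → after 3×micro: 2 ⇒ (c0=2, c1=0, c2=2)
macro 4: S0 reads c2=2 → after 1×micro: 2; S1 reads c2=2 → after 2×micro: 0; S2 reads c2=2 → after 3×micro: 2 ⇒ (c0=2, c1=0, c2=2)
macro 5: S0 reads c2=2 → after 1×micro: 2; S1 reads c2=2 → after 2×micro: 0; S2 reads c2=2 → after 3×micro: 2 ⇒ (c0=2, c1=0, c2=2)
macro 6: S0 reads c2=2 → after 1×micro: 2; S1 reads c2=2 → after 2×micro: 0; S2 reads c2=2 → after 3×micro: 2 ⇒ (c0=2, c1=0, c2=2)
macro 7: S0 reads c2=2 → after 1×micro: 2; S1 reads c2=2 → after 2×micro: 0; S2 reads c2=2 → after 3×micro: 2 ⇒ (c0=2, c1=0, c2=2)
macro 8: S0 reads c2=2 → after 1×micro: 2; S1 reads c2=2 → after 2×micro: 0; S2 reads c2=2 → after 3×micro: 2 ⇒ (c0=2, c1=0, c2=2)
macro 9: S0 reads c2=2 → after 1×micro: 2; S1 reads c2=2 → after 2×micro: 0; S2 reads c2=2 → after 3×micro: 2 ⇒ (c0=2, c1=0, c2=2)

c0 at macro-step 3 = 2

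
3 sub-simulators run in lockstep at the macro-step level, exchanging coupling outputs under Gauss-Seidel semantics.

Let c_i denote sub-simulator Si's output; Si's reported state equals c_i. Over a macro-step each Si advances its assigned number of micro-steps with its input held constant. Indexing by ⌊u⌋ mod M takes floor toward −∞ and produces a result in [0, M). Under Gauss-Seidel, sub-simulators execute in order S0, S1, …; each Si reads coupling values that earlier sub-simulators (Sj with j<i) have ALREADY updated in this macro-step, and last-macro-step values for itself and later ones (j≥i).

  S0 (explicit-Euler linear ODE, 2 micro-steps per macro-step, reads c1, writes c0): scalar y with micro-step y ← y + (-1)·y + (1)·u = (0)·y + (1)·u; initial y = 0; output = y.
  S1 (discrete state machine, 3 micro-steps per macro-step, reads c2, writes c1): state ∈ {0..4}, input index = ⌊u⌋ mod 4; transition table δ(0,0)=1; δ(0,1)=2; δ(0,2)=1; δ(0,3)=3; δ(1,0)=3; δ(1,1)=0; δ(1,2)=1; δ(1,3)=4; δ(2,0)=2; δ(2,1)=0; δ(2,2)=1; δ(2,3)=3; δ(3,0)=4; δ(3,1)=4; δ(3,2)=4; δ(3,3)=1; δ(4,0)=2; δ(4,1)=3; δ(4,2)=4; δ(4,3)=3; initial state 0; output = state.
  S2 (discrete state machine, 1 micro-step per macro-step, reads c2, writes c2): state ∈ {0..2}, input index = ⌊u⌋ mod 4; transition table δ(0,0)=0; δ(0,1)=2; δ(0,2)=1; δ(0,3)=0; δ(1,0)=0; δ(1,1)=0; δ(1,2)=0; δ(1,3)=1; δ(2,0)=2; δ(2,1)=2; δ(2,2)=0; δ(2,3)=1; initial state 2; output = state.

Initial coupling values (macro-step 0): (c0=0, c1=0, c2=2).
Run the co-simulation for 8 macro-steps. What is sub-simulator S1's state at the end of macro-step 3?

macro 1: S0 reads c1=0 → after 2×micro: 0; S1 reads c2=2 → after 3×micro: 1; S2 reads c2=2 → after 1×micro: 0 ⇒ (c0=0, c1=1, c2=0)
macro 2: S0 reads c1=1 → after 2×micro: 1; S1 reads c2=0 → after 3×micro: 2; S2 reads c2=0 → after 1×micro: 0 ⇒ (c0=1, c1=2, c2=0)
macro 3: S0 reads c1=2 → after 2×micro: 2; S1 reads c2=0 → after 3×micro: 2; S2 reads c2=0 → after 1×micro: 0 ⇒ (c0=2, c1=2, c2=0)
macro 4: S0 reads c1=2 → after 2×micro: 2; S1 reads c2=0 → after 3×micro: 2; S2 reads c2=0 → after 1×micro: 0 ⇒ (c0=2, c1=2, c2=0)
macro 5: S0 reads c1=2 → after 2×micro: 2; S1 reads c2=0 → after 3×micro: 2; S2 reads c2=0 → after 1×micro: 0 ⇒ (c0=2, c1=2, c2=0)
macro 6: S0 reads c1=2 → after 2×micro: 2; S1 reads c2=0 → after 3×micro: 2; S2 reads c2=0 → after 1×micro: 0 ⇒ (c0=2, c1=2, c2=0)
macro 7: S0 reads c1=2 → after 2×micro: 2; S1 reads c2=0 → after 3×micro: 2; S2 reads c2=0 → after 1×micro: 0 ⇒ (c0=2, c1=2, c2=0)
macro 8: S0 reads c1=2 → after 2×micro: 2; S1 reads c2=0 → after 3×micro: 2; S2 reads c2=0 → after 1×micro: 0 ⇒ (c0=2, c1=2, c2=0)

S1 state at macro-step 3 = 2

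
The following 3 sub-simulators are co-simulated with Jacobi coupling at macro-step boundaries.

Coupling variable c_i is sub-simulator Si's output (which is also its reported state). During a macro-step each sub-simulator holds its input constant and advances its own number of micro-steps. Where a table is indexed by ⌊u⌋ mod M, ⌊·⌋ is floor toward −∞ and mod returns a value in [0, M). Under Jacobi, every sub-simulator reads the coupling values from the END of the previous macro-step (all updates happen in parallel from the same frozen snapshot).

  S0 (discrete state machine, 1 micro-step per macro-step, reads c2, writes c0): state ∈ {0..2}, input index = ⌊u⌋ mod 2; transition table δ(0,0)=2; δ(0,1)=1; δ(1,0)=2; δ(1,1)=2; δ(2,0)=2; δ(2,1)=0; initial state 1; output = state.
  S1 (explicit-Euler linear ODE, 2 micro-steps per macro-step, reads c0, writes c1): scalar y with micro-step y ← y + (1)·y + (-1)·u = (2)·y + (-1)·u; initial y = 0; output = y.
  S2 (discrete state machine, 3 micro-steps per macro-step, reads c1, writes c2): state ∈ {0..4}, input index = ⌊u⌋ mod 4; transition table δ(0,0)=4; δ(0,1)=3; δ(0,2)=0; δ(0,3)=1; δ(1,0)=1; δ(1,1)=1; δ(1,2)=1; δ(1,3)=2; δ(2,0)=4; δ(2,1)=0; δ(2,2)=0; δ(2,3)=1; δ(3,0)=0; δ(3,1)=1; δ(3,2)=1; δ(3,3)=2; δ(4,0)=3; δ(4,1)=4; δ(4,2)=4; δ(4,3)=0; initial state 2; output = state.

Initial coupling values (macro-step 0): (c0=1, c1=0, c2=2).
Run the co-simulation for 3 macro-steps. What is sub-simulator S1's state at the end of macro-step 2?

macro 1: S0 reads c2=2 → after 1×micro: 2; S1 reads c0=1 → after 2×micro: -3; S2 reads c1=0 → after 3×micro: 0 ⇒ (c0=2, c1=-3, c2=0)
macro 2: S0 reads c2=0 → after 1×micro: 2; S1 reads c0=2 → after 2×micro: -18; S2 reads c1=-3 → after 3×micro: 1 ⇒ (c0=2, c1=-18, c2=1)
macro 3: S0 reads c2=1 → after 1×micro: 0; S1 reads c0=2 → after 2×micro: -78; S2 reads c1=-18 → after 3×micro: 1 ⇒ (c0=0, c1=-78, c2=1)

S1 state at macro-step 2 = -18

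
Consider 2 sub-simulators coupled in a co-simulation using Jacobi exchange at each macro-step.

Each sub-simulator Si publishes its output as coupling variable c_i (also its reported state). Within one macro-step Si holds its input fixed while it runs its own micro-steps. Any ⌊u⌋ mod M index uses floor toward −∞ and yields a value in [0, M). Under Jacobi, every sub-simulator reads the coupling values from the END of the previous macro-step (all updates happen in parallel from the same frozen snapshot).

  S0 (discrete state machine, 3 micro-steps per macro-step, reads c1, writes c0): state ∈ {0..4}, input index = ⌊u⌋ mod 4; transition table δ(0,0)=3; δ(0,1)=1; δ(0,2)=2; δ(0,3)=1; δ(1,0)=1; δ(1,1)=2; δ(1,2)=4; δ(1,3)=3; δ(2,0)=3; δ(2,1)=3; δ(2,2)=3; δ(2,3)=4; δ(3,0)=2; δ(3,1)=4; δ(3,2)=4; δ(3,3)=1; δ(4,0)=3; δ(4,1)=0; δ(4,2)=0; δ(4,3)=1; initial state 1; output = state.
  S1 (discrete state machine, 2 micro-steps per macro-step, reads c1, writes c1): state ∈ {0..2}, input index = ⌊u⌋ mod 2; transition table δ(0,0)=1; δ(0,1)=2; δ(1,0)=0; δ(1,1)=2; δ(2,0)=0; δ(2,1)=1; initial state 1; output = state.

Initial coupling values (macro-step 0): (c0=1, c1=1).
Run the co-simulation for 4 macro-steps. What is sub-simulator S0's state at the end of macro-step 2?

S0 state at macro-step 2 = 2

macro 1: S0 reads c1=1 → after 3×micro: 4; S1 reads c1=1 → after 2×micro: 1 ⇒ (c0=4, c1=1)
macro 2: S0 reads c1=1 → after 3×micro: 2; S1 reads c1=1 → after 2×micro: 1 ⇒ (c0=2, c1=1)
macro 3: S0 reads c1=1 → after 3×micro: 0; S1 reads c1=1 → after 2×micro: 1 ⇒ (c0=0, c1=1)
macro 4: S0 reads c1=1 → after 3×micro: 3; S1 reads c1=1 → after 2×micro: 1 ⇒ (c0=3, c1=1)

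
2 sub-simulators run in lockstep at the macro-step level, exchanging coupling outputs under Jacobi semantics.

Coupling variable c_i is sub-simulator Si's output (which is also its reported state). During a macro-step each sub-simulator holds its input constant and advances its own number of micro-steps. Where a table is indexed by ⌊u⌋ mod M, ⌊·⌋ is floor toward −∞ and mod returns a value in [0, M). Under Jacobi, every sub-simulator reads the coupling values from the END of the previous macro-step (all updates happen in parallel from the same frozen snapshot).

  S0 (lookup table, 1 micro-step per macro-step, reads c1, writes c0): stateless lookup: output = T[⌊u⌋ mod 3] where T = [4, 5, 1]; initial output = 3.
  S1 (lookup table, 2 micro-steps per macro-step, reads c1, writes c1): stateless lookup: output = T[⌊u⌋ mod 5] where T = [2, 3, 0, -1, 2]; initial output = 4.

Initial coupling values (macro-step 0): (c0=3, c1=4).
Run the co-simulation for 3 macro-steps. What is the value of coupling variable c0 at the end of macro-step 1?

c0 at macro-step 1 = 5

macro 1: S0 reads c1=4 → after 1×micro: 5; S1 reads c1=4 → after 2×micro: 2 ⇒ (c0=5, c1=2)
macro 2: S0 reads c1=2 → after 1×micro: 1; S1 reads c1=2 → after 2×micro: 0 ⇒ (c0=1, c1=0)
macro 3: S0 reads c1=0 → after 1×micro: 4; S1 reads c1=0 → after 2×micro: 2 ⇒ (c0=4, c1=2)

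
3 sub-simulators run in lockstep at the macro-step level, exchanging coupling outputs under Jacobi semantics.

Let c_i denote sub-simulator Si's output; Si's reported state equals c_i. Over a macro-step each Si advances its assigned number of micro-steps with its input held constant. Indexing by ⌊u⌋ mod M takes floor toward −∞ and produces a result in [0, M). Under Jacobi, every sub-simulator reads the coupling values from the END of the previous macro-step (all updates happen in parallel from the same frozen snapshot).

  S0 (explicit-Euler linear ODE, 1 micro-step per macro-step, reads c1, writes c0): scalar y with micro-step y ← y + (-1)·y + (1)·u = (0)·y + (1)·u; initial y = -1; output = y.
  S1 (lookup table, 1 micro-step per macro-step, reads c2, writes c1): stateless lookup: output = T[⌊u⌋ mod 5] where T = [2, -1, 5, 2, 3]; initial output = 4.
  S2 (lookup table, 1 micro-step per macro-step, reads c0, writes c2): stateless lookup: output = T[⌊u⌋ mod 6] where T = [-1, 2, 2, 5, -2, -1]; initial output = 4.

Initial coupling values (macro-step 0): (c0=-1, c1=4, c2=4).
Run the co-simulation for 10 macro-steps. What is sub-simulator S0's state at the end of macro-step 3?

S0 state at macro-step 3 = 3

macro 1: S0 reads c1=4 → after 1×micro: 4; S1 reads c2=4 → after 1×micro: 3; S2 reads c0=-1 → after 1×micro: -1 ⇒ (c0=4, c1=3, c2=-1)
macro 2: S0 reads c1=3 → after 1×micro: 3; S1 reads c2=-1 → after 1×micro: 3; S2 reads c0=4 → after 1×micro: -2 ⇒ (c0=3, c1=3, c2=-2)
macro 3: S0 reads c1=3 → after 1×micro: 3; S1 reads c2=-2 → after 1×micro: 2; S2 reads c0=3 → after 1×micro: 5 ⇒ (c0=3, c1=2, c2=5)
macro 4: S0 reads c1=2 → after 1×micro: 2; S1 reads c2=5 → after 1×micro: 2; S2 reads c0=3 → after 1×micro: 5 ⇒ (c0=2, c1=2, c2=5)
macro 5: S0 reads c1=2 → after 1×micro: 2; S1 reads c2=5 → after 1×micro: 2; S2 reads c0=2 → after 1×micro: 2 ⇒ (c0=2, c1=2, c2=2)
macro 6: S0 reads c1=2 → after 1×micro: 2; S1 reads c2=2 → after 1×micro: 5; S2 reads c0=2 → after 1×micro: 2 ⇒ (c0=2, c1=5, c2=2)
macro 7: S0 reads c1=5 → after 1×micro: 5; S1 reads c2=2 → after 1×micro: 5; S2 reads c0=2 → after 1×micro: 2 ⇒ (c0=5, c1=5, c2=2)
macro 8: S0 reads c1=5 → after 1×micro: 5; S1 reads c2=2 → after 1×micro: 5; S2 reads c0=5 → after 1×micro: -1 ⇒ (c0=5, c1=5, c2=-1)
macro 9: S0 reads c1=5 → after 1×micro: 5; S1 reads c2=-1 → after 1×micro: 3; S2 reads c0=5 → after 1×micro: -1 ⇒ (c0=5, c1=3, c2=-1)
macro 10: S0 reads c1=3 → after 1×micro: 3; S1 reads c2=-1 → after 1×micro: 3; S2 reads c0=5 → after 1×micro: -1 ⇒ (c0=3, c1=3, c2=-1)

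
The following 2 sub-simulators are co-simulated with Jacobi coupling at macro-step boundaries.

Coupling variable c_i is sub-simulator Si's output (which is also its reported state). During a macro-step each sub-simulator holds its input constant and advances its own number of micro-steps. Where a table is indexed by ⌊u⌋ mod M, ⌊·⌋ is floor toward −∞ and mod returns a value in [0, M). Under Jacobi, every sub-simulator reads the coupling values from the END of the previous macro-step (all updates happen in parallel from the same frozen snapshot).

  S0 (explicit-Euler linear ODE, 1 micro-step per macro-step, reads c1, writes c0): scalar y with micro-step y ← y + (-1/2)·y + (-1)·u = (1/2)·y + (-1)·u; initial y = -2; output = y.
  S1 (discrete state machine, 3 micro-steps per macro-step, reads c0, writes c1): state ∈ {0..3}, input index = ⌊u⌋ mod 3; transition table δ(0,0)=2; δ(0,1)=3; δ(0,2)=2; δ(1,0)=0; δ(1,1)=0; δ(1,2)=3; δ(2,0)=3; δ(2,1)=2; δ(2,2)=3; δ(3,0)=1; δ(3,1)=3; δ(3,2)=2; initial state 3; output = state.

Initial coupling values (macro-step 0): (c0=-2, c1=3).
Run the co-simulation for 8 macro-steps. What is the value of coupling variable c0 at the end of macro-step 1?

c0 at macro-step 1 = -4

macro 1: S0 reads c1=3 → after 1×micro: -4; S1 reads c0=-2 → after 3×micro: 3 ⇒ (c0=-4, c1=3)
macro 2: S0 reads c1=3 → after 1×micro: -5; S1 reads c0=-4 → after 3×micro: 2 ⇒ (c0=-5, c1=2)
macro 3: S0 reads c1=2 → after 1×micro: -9/2; S1 reads c0=-5 → after 3×micro: 2 ⇒ (c0=-9/2, c1=2)
macro 4: S0 reads c1=2 → after 1×micro: -17/4; S1 reads c0=-9/2 → after 3×micro: 2 ⇒ (c0=-17/4, c1=2)
macro 5: S0 reads c1=2 → after 1×micro: -33/8; S1 reads c0=-17/4 → after 3×micro: 2 ⇒ (c0=-33/8, c1=2)
macro 6: S0 reads c1=2 → after 1×micro: -65/16; S1 reads c0=-33/8 → after 3×micro: 2 ⇒ (c0=-65/16, c1=2)
macro 7: S0 reads c1=2 → after 1×micro: -129/32; S1 reads c0=-65/16 → after 3×micro: 2 ⇒ (c0=-129/32, c1=2)
macro 8: S0 reads c1=2 → after 1×micro: -257/64; S1 reads c0=-129/32 → after 3×micro: 2 ⇒ (c0=-257/64, c1=2)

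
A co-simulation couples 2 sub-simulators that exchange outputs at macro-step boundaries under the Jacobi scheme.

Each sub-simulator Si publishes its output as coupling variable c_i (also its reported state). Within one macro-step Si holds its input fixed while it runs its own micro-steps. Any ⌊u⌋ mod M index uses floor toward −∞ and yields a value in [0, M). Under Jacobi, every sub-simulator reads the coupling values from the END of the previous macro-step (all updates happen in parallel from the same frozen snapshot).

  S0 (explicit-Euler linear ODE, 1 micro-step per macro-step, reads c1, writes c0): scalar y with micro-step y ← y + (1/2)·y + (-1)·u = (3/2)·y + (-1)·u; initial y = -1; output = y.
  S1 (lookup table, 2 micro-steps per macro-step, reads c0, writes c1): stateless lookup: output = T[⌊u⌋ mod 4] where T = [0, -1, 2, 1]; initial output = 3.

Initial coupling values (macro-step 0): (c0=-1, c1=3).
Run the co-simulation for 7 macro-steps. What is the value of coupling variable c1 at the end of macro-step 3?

macro 1: S0 reads c1=3 → after 1×micro: -9/2; S1 reads c0=-1 → after 2×micro: 1 ⇒ (c0=-9/2, c1=1)
macro 2: S0 reads c1=1 → after 1×micro: -31/4; S1 reads c0=-9/2 → after 2×micro: 1 ⇒ (c0=-31/4, c1=1)
macro 3: S0 reads c1=1 → after 1×micro: -101/8; S1 reads c0=-31/4 → after 2×micro: 0 ⇒ (c0=-101/8, c1=0)
macro 4: S0 reads c1=0 → after 1×micro: -303/16; S1 reads c0=-101/8 → after 2×micro: 1 ⇒ (c0=-303/16, c1=1)
macro 5: S0 reads c1=1 → after 1×micro: -941/32; S1 reads c0=-303/16 → after 2×micro: -1 ⇒ (c0=-941/32, c1=-1)
macro 6: S0 reads c1=-1 → after 1×micro: -2759/64; S1 reads c0=-941/32 → after 2×micro: 2 ⇒ (c0=-2759/64, c1=2)
macro 7: S0 reads c1=2 → after 1×micro: -8533/128; S1 reads c0=-2759/64 → after 2×micro: 0 ⇒ (c0=-8533/128, c1=0)

c1 at macro-step 3 = 0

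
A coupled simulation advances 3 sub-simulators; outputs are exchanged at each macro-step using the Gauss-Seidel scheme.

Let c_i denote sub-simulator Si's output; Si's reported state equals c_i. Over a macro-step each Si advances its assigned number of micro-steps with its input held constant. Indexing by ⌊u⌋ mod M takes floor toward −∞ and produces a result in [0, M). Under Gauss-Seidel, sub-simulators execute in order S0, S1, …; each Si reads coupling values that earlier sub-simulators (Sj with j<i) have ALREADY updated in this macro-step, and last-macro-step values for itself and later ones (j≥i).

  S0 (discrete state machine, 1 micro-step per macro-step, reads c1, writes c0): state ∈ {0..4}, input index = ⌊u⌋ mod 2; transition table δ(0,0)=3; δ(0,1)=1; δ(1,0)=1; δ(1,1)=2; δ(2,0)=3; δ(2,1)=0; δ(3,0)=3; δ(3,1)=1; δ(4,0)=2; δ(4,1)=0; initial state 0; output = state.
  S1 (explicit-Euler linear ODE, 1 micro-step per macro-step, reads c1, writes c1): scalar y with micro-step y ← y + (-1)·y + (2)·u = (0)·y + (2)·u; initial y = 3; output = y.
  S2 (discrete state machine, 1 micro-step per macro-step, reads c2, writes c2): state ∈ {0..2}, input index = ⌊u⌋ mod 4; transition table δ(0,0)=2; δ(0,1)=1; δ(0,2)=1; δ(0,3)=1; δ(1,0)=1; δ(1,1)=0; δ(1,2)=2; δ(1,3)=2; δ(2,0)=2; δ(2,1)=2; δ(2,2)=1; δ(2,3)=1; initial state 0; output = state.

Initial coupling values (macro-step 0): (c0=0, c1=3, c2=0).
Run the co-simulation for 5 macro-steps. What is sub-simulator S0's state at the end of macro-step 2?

macro 1: S0 reads c1=3 → after 1×micro: 1; S1 reads c1=3 → after 1×micro: 6; S2 reads c2=0 → after 1×micro: 2 ⇒ (c0=1, c1=6, c2=2)
macro 2: S0 reads c1=6 → after 1×micro: 1; S1 reads c1=6 → after 1×micro: 12; S2 reads c2=2 → after 1×micro: 1 ⇒ (c0=1, c1=12, c2=1)
macro 3: S0 reads c1=12 → after 1×micro: 1; S1 reads c1=12 → after 1×micro: 24; S2 reads c2=1 → after 1×micro: 0 ⇒ (c0=1, c1=24, c2=0)
macro 4: S0 reads c1=24 → after 1×micro: 1; S1 reads c1=24 → after 1×micro: 48; S2 reads c2=0 → after 1×micro: 2 ⇒ (c0=1, c1=48, c2=2)
macro 5: S0 reads c1=48 → after 1×micro: 1; S1 reads c1=48 → after 1×micro: 96; S2 reads c2=2 → after 1×micro: 1 ⇒ (c0=1, c1=96, c2=1)

S0 state at macro-step 2 = 1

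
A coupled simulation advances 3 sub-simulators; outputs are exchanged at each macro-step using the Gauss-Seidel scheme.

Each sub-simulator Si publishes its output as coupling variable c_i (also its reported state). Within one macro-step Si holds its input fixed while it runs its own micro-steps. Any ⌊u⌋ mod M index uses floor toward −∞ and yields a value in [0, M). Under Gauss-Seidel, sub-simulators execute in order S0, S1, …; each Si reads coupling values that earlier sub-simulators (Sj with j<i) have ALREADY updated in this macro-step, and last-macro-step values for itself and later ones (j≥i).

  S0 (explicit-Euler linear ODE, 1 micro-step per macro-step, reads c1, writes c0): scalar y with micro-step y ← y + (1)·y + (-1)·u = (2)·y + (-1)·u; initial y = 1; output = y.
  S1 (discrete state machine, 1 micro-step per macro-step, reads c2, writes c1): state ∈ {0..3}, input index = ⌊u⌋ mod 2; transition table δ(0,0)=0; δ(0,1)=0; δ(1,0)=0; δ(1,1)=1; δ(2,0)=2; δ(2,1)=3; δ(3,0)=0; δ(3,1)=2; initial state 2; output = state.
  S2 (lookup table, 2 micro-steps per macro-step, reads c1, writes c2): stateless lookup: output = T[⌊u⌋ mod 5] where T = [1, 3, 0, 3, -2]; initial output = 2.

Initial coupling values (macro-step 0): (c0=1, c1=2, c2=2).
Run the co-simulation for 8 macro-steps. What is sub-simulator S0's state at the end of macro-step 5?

macro 1: S0 reads c1=2 → after 1×micro: 0; S1 reads c2=2 → after 1×micro: 2; S2 reads c1=2 → after 2×micro: 0 ⇒ (c0=0, c1=2, c2=0)
macro 2: S0 reads c1=2 → after 1×micro: -2; S1 reads c2=0 → after 1×micro: 2; S2 reads c1=2 → after 2×micro: 0 ⇒ (c0=-2, c1=2, c2=0)
macro 3: S0 reads c1=2 → after 1×micro: -6; S1 reads c2=0 → after 1×micro: 2; S2 reads c1=2 → after 2×micro: 0 ⇒ (c0=-6, c1=2, c2=0)
macro 4: S0 reads c1=2 → after 1×micro: -14; S1 reads c2=0 → after 1×micro: 2; S2 reads c1=2 → after 2×micro: 0 ⇒ (c0=-14, c1=2, c2=0)
macro 5: S0 reads c1=2 → after 1×micro: -30; S1 reads c2=0 → after 1×micro: 2; S2 reads c1=2 → after 2×micro: 0 ⇒ (c0=-30, c1=2, c2=0)
macro 6: S0 reads c1=2 → after 1×micro: -62; S1 reads c2=0 → after 1×micro: 2; S2 reads c1=2 → after 2×micro: 0 ⇒ (c0=-62, c1=2, c2=0)
macro 7: S0 reads c1=2 → after 1×micro: -126; S1 reads c2=0 → after 1×micro: 2; S2 reads c1=2 → after 2×micro: 0 ⇒ (c0=-126, c1=2, c2=0)
macro 8: S0 reads c1=2 → after 1×micro: -254; S1 reads c2=0 → after 1×micro: 2; S2 reads c1=2 → after 2×micro: 0 ⇒ (c0=-254, c1=2, c2=0)

S0 state at macro-step 5 = -30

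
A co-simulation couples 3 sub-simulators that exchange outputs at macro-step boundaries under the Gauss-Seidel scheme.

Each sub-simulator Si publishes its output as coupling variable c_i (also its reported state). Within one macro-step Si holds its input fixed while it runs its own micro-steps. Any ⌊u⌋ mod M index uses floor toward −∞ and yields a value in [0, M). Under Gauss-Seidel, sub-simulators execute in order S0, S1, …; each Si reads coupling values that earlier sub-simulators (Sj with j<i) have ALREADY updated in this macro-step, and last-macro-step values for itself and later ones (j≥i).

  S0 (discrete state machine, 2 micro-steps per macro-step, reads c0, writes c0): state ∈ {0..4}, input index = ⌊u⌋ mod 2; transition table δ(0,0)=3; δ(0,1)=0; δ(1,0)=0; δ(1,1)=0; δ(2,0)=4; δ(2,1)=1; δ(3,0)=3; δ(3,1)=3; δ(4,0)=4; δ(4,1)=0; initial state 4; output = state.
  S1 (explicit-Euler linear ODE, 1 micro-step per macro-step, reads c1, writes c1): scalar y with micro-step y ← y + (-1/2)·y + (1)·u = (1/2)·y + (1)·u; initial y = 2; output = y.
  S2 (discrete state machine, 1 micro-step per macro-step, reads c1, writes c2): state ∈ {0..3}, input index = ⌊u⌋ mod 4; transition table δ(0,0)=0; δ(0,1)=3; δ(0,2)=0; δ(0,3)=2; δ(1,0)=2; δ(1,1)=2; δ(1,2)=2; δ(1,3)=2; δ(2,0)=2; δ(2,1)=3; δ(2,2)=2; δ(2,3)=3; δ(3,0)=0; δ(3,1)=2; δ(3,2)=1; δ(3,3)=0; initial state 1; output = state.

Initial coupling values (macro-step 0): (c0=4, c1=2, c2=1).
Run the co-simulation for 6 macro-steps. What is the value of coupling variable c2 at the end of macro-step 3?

macro 1: S0 reads c0=4 → after 2×micro: 4; S1 reads c1=2 → after 1×micro: 3; S2 reads c1=3 → after 1×micro: 2 ⇒ (c0=4, c1=3, c2=2)
macro 2: S0 reads c0=4 → after 2×micro: 4; S1 reads c1=3 → after 1×micro: 9/2; S2 reads c1=9/2 → after 1×micro: 2 ⇒ (c0=4, c1=9/2, c2=2)
macro 3: S0 reads c0=4 → after 2×micro: 4; S1 reads c1=9/2 → after 1×micro: 27/4; S2 reads c1=27/4 → after 1×micro: 2 ⇒ (c0=4, c1=27/4, c2=2)
macro 4: S0 reads c0=4 → after 2×micro: 4; S1 reads c1=27/4 → after 1×micro: 81/8; S2 reads c1=81/8 → after 1×micro: 2 ⇒ (c0=4, c1=81/8, c2=2)
macro 5: S0 reads c0=4 → after 2×micro: 4; S1 reads c1=81/8 → after 1×micro: 243/16; S2 reads c1=243/16 → after 1×micro: 3 ⇒ (c0=4, c1=243/16, c2=3)
macro 6: S0 reads c0=4 → after 2×micro: 4; S1 reads c1=243/16 → after 1×micro: 729/32; S2 reads c1=729/32 → after 1×micro: 1 ⇒ (c0=4, c1=729/32, c2=1)

c2 at macro-step 3 = 2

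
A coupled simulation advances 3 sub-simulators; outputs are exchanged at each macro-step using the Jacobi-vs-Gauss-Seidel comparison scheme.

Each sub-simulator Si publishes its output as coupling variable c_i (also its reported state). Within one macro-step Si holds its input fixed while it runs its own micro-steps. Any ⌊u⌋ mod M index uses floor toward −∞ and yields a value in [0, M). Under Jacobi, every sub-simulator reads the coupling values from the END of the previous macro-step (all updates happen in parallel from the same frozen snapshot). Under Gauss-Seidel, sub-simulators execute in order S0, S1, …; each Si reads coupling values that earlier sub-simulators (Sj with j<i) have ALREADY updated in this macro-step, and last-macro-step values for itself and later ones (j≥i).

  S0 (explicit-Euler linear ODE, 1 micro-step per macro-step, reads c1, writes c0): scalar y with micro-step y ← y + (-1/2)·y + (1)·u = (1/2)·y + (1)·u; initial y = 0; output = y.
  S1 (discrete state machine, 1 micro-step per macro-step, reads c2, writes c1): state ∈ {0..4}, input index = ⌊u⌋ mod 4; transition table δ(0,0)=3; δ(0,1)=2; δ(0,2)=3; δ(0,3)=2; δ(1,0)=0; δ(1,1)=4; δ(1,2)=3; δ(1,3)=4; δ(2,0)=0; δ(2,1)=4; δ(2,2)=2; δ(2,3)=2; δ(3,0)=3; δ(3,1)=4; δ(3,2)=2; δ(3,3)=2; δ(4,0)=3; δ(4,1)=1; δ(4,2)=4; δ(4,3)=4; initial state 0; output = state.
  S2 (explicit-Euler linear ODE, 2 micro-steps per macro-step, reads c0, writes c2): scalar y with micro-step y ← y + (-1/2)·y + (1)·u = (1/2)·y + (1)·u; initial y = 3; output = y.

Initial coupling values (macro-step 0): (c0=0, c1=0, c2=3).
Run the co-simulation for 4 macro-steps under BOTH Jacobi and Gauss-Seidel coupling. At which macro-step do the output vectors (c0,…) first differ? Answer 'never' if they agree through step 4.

first divergence at macro-step: 2

[Jacobi] macro 1: S0 reads c1=0 → after 1×micro: 0; S1 reads c2=3 → after 1×micro: 2; S2 reads c0=0 → after 2×micro: 3/4 ⇒ (c0=0, c1=2, c2=3/4)
[Jacobi] macro 2: S0 reads c1=2 → after 1×micro: 2; S1 reads c2=3/4 → after 1×micro: 0; S2 reads c0=0 → after 2×micro: 3/16 ⇒ (c0=2, c1=0, c2=3/16)
[Jacobi] macro 3: S0 reads c1=0 → after 1×micro: 1; S1 reads c2=3/16 → after 1×micro: 3; S2 reads c0=2 → after 2×micro: 195/64 ⇒ (c0=1, c1=3, c2=195/64)
[Jacobi] macro 4: S0 reads c1=3 → after 1×micro: 7/2; S1 reads c2=195/64 → after 1×micro: 2; S2 reads c0=1 → after 2×micro: 579/256 ⇒ (c0=7/2, c1=2, c2=579/256)
[Gauss-Seidel] macro 1: S0 reads c1=0 → after 1×micro: 0; S1 reads c2=3 → after 1×micro: 2; S2 reads c0=0 → after 2×micro: 3/4 ⇒ (c0=0, c1=2, c2=3/4)
[Gauss-Seidel] macro 2: S0 reads c1=2 → after 1×micro: 2; S1 reads c2=3/4 → after 1×micro: 0; S2 reads c0=2 → after 2×micro: 51/16 ⇒ (c0=2, c1=0, c2=51/16)
[Gauss-Seidel] macro 3: S0 reads c1=0 → after 1×micro: 1; S1 reads c2=51/16 → after 1×micro: 2; S2 reads c0=1 → after 2×micro: 147/64 ⇒ (c0=1, c1=2, c2=147/64)
[Gauss-Seidel] macro 4: S0 reads c1=2 → after 1×micro: 5/2; S1 reads c2=147/64 → after 1×micro: 2; S2 reads c0=5/2 → after 2×micro: 1107/256 ⇒ (c0=5/2, c1=2, c2=1107/256)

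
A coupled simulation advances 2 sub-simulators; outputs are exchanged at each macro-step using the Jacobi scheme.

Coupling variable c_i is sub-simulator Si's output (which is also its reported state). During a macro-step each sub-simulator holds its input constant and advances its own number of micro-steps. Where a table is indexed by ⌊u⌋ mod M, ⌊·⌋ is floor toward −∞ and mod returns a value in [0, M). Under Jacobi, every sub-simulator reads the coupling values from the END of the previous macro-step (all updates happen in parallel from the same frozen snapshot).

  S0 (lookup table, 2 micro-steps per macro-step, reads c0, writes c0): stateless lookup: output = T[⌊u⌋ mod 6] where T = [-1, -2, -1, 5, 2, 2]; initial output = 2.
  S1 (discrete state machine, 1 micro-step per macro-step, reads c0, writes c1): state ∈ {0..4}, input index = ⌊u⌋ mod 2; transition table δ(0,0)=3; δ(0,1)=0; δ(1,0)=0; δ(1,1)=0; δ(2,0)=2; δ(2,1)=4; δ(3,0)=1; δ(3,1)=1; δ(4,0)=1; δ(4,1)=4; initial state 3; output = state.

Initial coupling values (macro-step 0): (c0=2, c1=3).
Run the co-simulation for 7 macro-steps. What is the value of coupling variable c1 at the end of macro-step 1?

c1 at macro-step 1 = 1

macro 1: S0 reads c0=2 → after 2×micro: -1; S1 reads c0=2 → after 1×micro: 1 ⇒ (c0=-1, c1=1)
macro 2: S0 reads c0=-1 → after 2×micro: 2; S1 reads c0=-1 → after 1×micro: 0 ⇒ (c0=2, c1=0)
macro 3: S0 reads c0=2 → after 2×micro: -1; S1 reads c0=2 → after 1×micro: 3 ⇒ (c0=-1, c1=3)
macro 4: S0 reads c0=-1 → after 2×micro: 2; S1 reads c0=-1 → after 1×micro: 1 ⇒ (c0=2, c1=1)
macro 5: S0 reads c0=2 → after 2×micro: -1; S1 reads c0=2 → after 1×micro: 0 ⇒ (c0=-1, c1=0)
macro 6: S0 reads c0=-1 → after 2×micro: 2; S1 reads c0=-1 → after 1×micro: 0 ⇒ (c0=2, c1=0)
macro 7: S0 reads c0=2 → after 2×micro: -1; S1 reads c0=2 → after 1×micro: 3 ⇒ (c0=-1, c1=3)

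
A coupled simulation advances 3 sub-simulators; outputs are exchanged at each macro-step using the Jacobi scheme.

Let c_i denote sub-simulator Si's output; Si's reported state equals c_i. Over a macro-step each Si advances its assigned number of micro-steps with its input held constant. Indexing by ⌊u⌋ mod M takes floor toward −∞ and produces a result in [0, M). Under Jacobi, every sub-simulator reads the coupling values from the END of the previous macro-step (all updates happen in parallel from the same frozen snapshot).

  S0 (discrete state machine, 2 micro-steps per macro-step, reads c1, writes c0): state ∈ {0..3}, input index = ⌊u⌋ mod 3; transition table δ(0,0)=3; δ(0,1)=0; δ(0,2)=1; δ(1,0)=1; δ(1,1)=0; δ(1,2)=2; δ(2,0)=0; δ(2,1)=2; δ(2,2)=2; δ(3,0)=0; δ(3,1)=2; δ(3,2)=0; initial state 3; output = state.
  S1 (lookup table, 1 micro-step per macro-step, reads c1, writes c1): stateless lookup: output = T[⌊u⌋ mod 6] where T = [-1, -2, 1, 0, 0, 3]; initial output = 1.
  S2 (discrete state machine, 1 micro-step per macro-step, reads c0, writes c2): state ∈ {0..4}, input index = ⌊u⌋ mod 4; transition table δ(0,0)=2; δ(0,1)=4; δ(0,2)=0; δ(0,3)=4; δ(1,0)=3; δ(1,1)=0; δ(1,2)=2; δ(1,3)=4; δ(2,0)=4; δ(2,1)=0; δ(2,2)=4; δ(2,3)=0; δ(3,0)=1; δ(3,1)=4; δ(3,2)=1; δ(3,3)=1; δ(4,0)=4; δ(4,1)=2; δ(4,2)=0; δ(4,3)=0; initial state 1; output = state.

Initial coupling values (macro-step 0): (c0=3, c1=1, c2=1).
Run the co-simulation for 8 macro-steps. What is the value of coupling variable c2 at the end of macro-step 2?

c2 at macro-step 2 = 0

macro 1: S0 reads c1=1 → after 2×micro: 2; S1 reads c1=1 → after 1×micro: -2; S2 reads c0=3 → after 1×micro: 4 ⇒ (c0=2, c1=-2, c2=4)
macro 2: S0 reads c1=-2 → after 2×micro: 2; S1 reads c1=-2 → after 1×micro: 0; S2 reads c0=2 → after 1×micro: 0 ⇒ (c0=2, c1=0, c2=0)
macro 3: S0 reads c1=0 → after 2×micro: 3; S1 reads c1=0 → after 1×micro: -1; S2 reads c0=2 → after 1×micro: 0 ⇒ (c0=3, c1=-1, c2=0)
macro 4: S0 reads c1=-1 → after 2×micro: 1; S1 reads c1=-1 → after 1×micro: 3; S2 reads c0=3 → after 1×micro: 4 ⇒ (c0=1, c1=3, c2=4)
macro 5: S0 reads c1=3 → after 2×micro: 1; S1 reads c1=3 → after 1×micro: 0; S2 reads c0=1 → after 1×micro: 2 ⇒ (c0=1, c1=0, c2=2)
macro 6: S0 reads c1=0 → after 2×micro: 1; S1 reads c1=0 → after 1×micro: -1; S2 reads c0=1 → after 1×micro: 0 ⇒ (c0=1, c1=-1, c2=0)
macro 7: S0 reads c1=-1 → after 2×micro: 2; S1 reads c1=-1 → after 1×micro: 3; S2 reads c0=1 → after 1×micro: 4 ⇒ (c0=2, c1=3, c2=4)
macro 8: S0 reads c1=3 → after 2×micro: 3; S1 reads c1=3 → after 1×micro: 0; S2 reads c0=2 → after 1×micro: 0 ⇒ (c0=3, c1=0, c2=0)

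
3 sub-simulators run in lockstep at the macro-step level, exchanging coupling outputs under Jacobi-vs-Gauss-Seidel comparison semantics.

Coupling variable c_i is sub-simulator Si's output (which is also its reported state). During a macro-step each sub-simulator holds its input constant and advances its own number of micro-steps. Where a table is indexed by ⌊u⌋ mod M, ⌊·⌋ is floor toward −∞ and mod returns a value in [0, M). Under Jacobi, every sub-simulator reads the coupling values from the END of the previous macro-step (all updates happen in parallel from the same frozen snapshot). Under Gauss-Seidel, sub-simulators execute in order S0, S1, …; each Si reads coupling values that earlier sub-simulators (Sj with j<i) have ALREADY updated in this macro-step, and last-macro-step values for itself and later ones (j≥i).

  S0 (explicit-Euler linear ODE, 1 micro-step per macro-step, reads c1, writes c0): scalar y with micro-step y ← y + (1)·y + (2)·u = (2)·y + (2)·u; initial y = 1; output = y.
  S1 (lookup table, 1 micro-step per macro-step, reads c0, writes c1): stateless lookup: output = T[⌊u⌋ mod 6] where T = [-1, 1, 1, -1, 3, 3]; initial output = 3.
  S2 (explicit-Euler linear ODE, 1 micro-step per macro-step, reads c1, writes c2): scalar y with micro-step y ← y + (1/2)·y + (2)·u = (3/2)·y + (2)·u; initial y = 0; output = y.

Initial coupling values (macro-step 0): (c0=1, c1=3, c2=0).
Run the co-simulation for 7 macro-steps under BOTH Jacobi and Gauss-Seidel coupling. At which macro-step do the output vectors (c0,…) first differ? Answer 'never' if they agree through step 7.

first divergence at macro-step: 1

[Jacobi] macro 1: S0 reads c1=3 → after 1×micro: 8; S1 reads c0=1 → after 1×micro: 1; S2 reads c1=3 → after 1×micro: 6 ⇒ (c0=8, c1=1, c2=6)
[Jacobi] macro 2: S0 reads c1=1 → after 1×micro: 18; S1 reads c0=8 → after 1×micro: 1; S2 reads c1=1 → after 1×micro: 11 ⇒ (c0=18, c1=1, c2=11)
[Jacobi] macro 3: S0 reads c1=1 → after 1×micro: 38; S1 reads c0=18 → after 1×micro: -1; S2 reads c1=1 → after 1×micro: 37/2 ⇒ (c0=38, c1=-1, c2=37/2)
[Jacobi] macro 4: S0 reads c1=-1 → after 1×micro: 74; S1 reads c0=38 → after 1×micro: 1; S2 reads c1=-1 → after 1×micro: 103/4 ⇒ (c0=74, c1=1, c2=103/4)
[Jacobi] macro 5: S0 reads c1=1 → after 1×micro: 150; S1 reads c0=74 → after 1×micro: 1; S2 reads c1=1 → after 1×micro: 325/8 ⇒ (c0=150, c1=1, c2=325/8)
[Jacobi] macro 6: S0 reads c1=1 → after 1×micro: 302; S1 reads c0=150 → after 1×micro: -1; S2 reads c1=1 → after 1×micro: 1007/16 ⇒ (c0=302, c1=-1, c2=1007/16)
[Jacobi] macro 7: S0 reads c1=-1 → after 1×micro: 602; S1 reads c0=302 → after 1×micro: 1; S2 reads c1=-1 → after 1×micro: 2957/32 ⇒ (c0=602, c1=1, c2=2957/32)
[Gauss-Seidel] macro 1: S0 reads c1=3 → after 1×micro: 8; S1 reads c0=8 → after 1×micro: 1; S2 reads c1=1 → after 1×micro: 2 ⇒ (c0=8, c1=1, c2=2)
[Gauss-Seidel] macro 2: S0 reads c1=1 → after 1×micro: 18; S1 reads c0=18 → after 1×micro: -1; S2 reads c1=-1 → after 1×micro: 1 ⇒ (c0=18, c1=-1, c2=1)
[Gauss-Seidel] macro 3: S0 reads c1=-1 → after 1×micro: 34; S1 reads c0=34 → after 1×micro: 3; S2 reads c1=3 → after 1×micro: 15/2 ⇒ (c0=34, c1=3, c2=15/2)
[Gauss-Seidel] macro 4: S0 reads c1=3 → after 1×micro: 74; S1 reads c0=74 → after 1×micro: 1; S2 reads c1=1 → after 1×micro: 53/4 ⇒ (c0=74, c1=1, c2=53/4)
[Gauss-Seidel] macro 5: S0 reads c1=1 → after 1×micro: 150; S1 reads c0=150 → after 1×micro: -1; S2 reads c1=-1 → after 1×micro: 143/8 ⇒ (c0=150, c1=-1, c2=143/8)
[Gauss-Seidel] macro 6: S0 reads c1=-1 → after 1×micro: 298; S1 reads c0=298 → after 1×micro: 3; S2 reads c1=3 → after 1×micro: 525/16 ⇒ (c0=298, c1=3, c2=525/16)
[Gauss-Seidel] macro 7: S0 reads c1=3 → after 1×micro: 602; S1 reads c0=602 → after 1×micro: 1; S2 reads c1=1 → after 1×micro: 1639/32 ⇒ (c0=602, c1=1, c2=1639/32)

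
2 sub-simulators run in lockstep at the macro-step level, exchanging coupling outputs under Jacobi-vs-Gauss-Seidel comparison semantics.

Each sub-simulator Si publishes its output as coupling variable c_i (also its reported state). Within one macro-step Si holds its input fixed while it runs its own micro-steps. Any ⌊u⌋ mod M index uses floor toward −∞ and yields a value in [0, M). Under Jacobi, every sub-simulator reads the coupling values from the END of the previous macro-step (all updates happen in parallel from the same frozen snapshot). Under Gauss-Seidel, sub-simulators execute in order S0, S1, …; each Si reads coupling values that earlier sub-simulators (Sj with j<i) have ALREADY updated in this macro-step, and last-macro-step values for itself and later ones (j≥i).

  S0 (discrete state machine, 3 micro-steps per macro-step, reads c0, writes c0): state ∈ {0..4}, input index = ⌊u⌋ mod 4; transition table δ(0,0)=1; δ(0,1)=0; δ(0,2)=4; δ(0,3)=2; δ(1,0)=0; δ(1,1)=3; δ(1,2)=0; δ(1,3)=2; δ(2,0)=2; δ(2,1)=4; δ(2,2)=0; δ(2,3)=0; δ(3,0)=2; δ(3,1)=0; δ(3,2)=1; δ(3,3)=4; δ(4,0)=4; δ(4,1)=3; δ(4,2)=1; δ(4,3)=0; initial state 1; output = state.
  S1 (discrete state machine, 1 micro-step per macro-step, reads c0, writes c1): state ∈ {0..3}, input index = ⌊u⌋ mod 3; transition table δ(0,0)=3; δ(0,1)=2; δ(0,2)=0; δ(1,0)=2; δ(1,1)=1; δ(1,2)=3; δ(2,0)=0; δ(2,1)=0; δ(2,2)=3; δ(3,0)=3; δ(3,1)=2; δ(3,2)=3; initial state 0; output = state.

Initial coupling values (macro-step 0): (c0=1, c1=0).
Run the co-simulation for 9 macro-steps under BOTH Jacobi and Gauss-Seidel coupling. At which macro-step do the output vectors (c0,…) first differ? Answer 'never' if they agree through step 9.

first divergence at macro-step: 1

[Jacobi] macro 1: S0 reads c0=1 → after 3×micro: 0; S1 reads c0=1 → after 1×micro: 2 ⇒ (c0=0, c1=2)
[Jacobi] macro 2: S0 reads c0=0 → after 3×micro: 1; S1 reads c0=0 → after 1×micro: 0 ⇒ (c0=1, c1=0)
[Jacobi] macro 3: S0 reads c0=1 → after 3×micro: 0; S1 reads c0=1 → after 1×micro: 2 ⇒ (c0=0, c1=2)
[Jacobi] macro 4: S0 reads c0=0 → after 3×micro: 1; S1 reads c0=0 → after 1×micro: 0 ⇒ (c0=1, c1=0)
[Jacobi] macro 5: S0 reads c0=1 → after 3×micro: 0; S1 reads c0=1 → after 1×micro: 2 ⇒ (c0=0, c1=2)
[Jacobi] macro 6: S0 reads c0=0 → after 3×micro: 1; S1 reads c0=0 → after 1×micro: 0 ⇒ (c0=1, c1=0)
[Jacobi] macro 7: S0 reads c0=1 → after 3×micro: 0; S1 reads c0=1 → after 1×micro: 2 ⇒ (c0=0, c1=2)
[Jacobi] macro 8: S0 reads c0=0 → after 3×micro: 1; S1 reads c0=0 → after 1×micro: 0 ⇒ (c0=1, c1=0)
[Jacobi] macro 9: S0 reads c0=1 → after 3×micro: 0; S1 reads c0=1 → after 1×micro: 2 ⇒ (c0=0, c1=2)
[Gauss-Seidel] macro 1: S0 reads c0=1 → after 3×micro: 0; S1 reads c0=0 → after 1×micro: 3 ⇒ (c0=0, c1=3)
[Gauss-Seidel] macro 2: S0 reads c0=0 → after 3×micro: 1; S1 reads c0=1 → after 1×micro: 2 ⇒ (c0=1, c1=2)
[Gauss-Seidel] macro 3: S0 reads c0=1 → after 3×micro: 0; S1 reads c0=0 → after 1×micro: 0 ⇒ (c0=0, c1=0)
[Gauss-Seidel] macro 4: S0 reads c0=0 → after 3×micro: 1; S1 reads c0=1 → after 1×micro: 2 ⇒ (c0=1, c1=2)
[Gauss-Seidel] macro 5: S0 reads c0=1 → after 3×micro: 0; S1 reads c0=0 → after 1×micro: 0 ⇒ (c0=0, c1=0)
[Gauss-Seidel] macro 6: S0 reads c0=0 → after 3×micro: 1; S1 reads c0=1 → after 1×micro: 2 ⇒ (c0=1, c1=2)
[Gauss-Seidel] macro 7: S0 reads c0=1 → after 3×micro: 0; S1 reads c0=0 → after 1×micro: 0 ⇒ (c0=0, c1=0)
[Gauss-Seidel] macro 8: S0 reads c0=0 → after 3×micro: 1; S1 reads c0=1 → after 1×micro: 2 ⇒ (c0=1, c1=2)
[Gauss-Seidel] macro 9: S0 reads c0=1 → after 3×micro: 0; S1 reads c0=0 → after 1×micro: 0 ⇒ (c0=0, c1=0)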